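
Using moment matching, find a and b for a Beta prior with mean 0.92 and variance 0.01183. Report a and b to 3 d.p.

Let s = a+b. The Beta variance is μ(1−μ)/(s+1).
So s+1 = μ(1−μ)/σ² = (0.92×0.08)/0.01183 = 0.0736/0.01183 = 6.2215, giving s = 5.2215.
Then a = μs = 0.92×5.2215 = 4.804 and b = (1−μ)s = 0.08×5.2215 = 0.418.

a = 4.804, b = 0.418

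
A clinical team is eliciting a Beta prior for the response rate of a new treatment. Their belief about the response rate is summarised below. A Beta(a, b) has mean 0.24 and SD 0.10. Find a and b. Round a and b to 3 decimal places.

a = 4.138, b = 13.102

First σ² = 0.0100. Setting a = μn, b = (1−μ)n with n = a+b,
μ(1−μ)/(n+1) = 0.0100 ⇒ n+1 = 0.1824/0.0100 = 18.2400 ⇒ n = 17.2400.
Hence a = 0.24×17.2400 = 4.138, b = 0.76×17.2400 = 13.102.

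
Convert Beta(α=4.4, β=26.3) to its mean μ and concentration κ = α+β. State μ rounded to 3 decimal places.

κ = α+β = 4.4+26.3 = 30.7; μ = α/κ = 4.4/30.7 = 0.143.

μ = 0.143, κ = 30.7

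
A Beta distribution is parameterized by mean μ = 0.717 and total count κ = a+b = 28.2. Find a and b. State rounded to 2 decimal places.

a = 20.22, b = 7.98

Split κ in proportion μ : (1−μ): a = 0.717·28.2 = 20.22, b = 28.2 − 20.22 = 7.98.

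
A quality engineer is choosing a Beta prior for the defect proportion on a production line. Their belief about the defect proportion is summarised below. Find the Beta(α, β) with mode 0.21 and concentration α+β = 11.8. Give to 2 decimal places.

Mode = (α−1)/(κ−2) with κ = α+β, so α−1 = 0.21·9.8 = 2.06.
α = 3.06; β = κ − α = 8.74.

α = 3.06, β = 8.74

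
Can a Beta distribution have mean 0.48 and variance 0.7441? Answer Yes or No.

No

The Beta variance bound is σ² < μ(1−μ).
Here μ(1−μ) = 0.48×0.52 = 0.2496, and 0.7441 ≥ 0.2496.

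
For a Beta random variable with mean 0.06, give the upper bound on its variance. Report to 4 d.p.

Var = μ(1−μ)/(α+β+1), which approaches μ(1−μ) as α+β → 0.
So the supremum is μ(1−μ) = 0.06×0.94 = 0.0564.

0.0564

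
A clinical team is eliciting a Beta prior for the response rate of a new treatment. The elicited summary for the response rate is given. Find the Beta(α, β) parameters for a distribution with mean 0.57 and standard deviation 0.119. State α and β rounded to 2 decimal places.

α = 9.30, β = 7.01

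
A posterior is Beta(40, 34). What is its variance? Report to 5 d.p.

0.00331

μ = 40/74 = 0.540541; Var = μ(1−μ)/(α+β+1) = 0.2483565/75 = 0.00331.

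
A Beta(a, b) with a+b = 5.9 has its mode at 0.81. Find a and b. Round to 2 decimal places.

For a,b>1 the mode is (a−1)/(a+b−2), so a = mode·(κ−2)+1 = 0.81×3.9+1 = 4.16.
And b = (1−mode)·(κ−2)+1 = 0.19×3.9+1 = 1.74.

a = 4.16, b = 1.74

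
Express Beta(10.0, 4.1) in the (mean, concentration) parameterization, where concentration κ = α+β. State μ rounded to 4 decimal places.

μ = 0.7092, κ = 14.1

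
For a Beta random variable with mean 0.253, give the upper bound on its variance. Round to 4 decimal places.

Var = μ(1−μ)/(α+β+1), which approaches μ(1−μ) as α+β → 0.
So the supremum is μ(1−μ) = 0.253×0.747 = 0.1890.

0.1890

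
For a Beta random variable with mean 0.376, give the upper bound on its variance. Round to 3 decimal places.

For fixed mean μ the Beta variance is μ(1−μ)/(α+β+1), increasing as α+β decreases.
Its least upper bound (not attained) is μ(1−μ) = 0.376·0.624 = 0.235.

0.235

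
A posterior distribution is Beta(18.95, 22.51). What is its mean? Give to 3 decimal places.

The Beta mean is α/(α+β) = 18.95/(18.95+22.51) = 0.457.

0.457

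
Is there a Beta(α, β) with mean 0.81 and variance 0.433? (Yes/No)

The Beta variance bound is σ² < μ(1−μ).
Here μ(1−μ) = 0.81×0.19 = 0.1539, and 0.433 ≥ 0.1539.

No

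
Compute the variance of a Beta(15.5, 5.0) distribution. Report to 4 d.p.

0.0086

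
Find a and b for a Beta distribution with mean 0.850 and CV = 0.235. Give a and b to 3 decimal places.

Var = (CV·μ)² = (0.235×0.850)² = 0.039900.
a+b = μ(1−μ)/Var − 1 = 0.127500/0.039900 − 1 = 2.1955.
Thus a = 0.850·2.1955 = 1.866 and b = 0.150·2.1955 = 0.329.

a = 1.866, b = 0.329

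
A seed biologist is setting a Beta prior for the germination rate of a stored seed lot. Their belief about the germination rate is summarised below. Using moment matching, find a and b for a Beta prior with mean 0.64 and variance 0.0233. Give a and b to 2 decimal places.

Let s = a+b. The Beta variance is μ(1−μ)/(s+1).
So s+1 = μ(1−μ)/σ² = (0.64×0.36)/0.0233 = 0.2304/0.0233 = 9.8884, giving s = 8.8884.
Then a = μs = 0.64×8.8884 = 5.69 and b = (1−μ)s = 0.36×8.8884 = 3.20.

a = 5.69, b = 3.20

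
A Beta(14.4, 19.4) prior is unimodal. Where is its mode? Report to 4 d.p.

0.4214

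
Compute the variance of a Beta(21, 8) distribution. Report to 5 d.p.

0.00666

Var = αβ/[(α+β)²(α+β+1)] = (21×8)/(29²×30) = 168/25230 = 0.00666.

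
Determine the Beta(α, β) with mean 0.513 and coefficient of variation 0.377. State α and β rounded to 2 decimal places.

α = 2.91, β = 2.77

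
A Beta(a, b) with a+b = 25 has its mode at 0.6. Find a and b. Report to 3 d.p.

a = 14.800, b = 10.200

For a,b>1 the mode is (a−1)/(a+b−2), so a = mode·(κ−2)+1 = 0.6×23+1 = 14.800.
And b = (1−mode)·(κ−2)+1 = 0.4×23+1 = 10.200.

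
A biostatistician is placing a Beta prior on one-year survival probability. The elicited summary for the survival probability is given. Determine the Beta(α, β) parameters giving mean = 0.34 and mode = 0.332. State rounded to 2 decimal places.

Let s = α+β. Mean gives α = μs = 0.34s; mode gives (α−1)/(s−2) = 0.332.
Substituting: 0.34s − 1 = 0.332(s−2) = 0.332s − 0.664, so 0.008s = 0.336 and s = 42.0000.
Then α = 0.34×42.0000 = 14.28 and β = s−α = 27.72.

α = 14.28, β = 27.72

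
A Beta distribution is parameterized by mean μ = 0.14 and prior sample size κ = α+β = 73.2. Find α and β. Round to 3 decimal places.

α = 10.248, β = 62.952

Split κ in proportion μ : (1−μ): α = 0.14·73.2 = 10.248, β = 73.2 − 10.248 = 62.952.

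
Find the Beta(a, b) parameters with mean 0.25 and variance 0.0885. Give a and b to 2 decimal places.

Write ν = a+b; then a = μν and Var = μ(1−μ)/(ν+1).
ν = μ(1−μ)/Var − 1 = 0.1875/0.0885 − 1 = 1.1186.
a = 0.25·1.1186 = 0.28, b = 0.75·1.1186 = 0.84.

a = 0.28, b = 0.84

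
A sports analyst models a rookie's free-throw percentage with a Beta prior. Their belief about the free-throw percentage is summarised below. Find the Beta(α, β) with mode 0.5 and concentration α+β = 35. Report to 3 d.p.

Since the density peak of Beta(α,β) is at (α−1)/(α+β−2),
α = 1 + 0.5(35−2) = 17.500 and β = 35 − 17.500 = 17.500.

α = 17.500, β = 17.500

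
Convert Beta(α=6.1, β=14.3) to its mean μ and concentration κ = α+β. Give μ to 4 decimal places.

κ = α+β = 6.1+14.3 = 20.4; μ = α/κ = 6.1/20.4 = 0.2990.

μ = 0.2990, κ = 20.4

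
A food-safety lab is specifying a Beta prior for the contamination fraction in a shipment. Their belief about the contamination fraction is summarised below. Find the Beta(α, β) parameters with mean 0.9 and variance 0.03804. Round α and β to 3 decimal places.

α = 1.229, β = 0.137

Let s = α+β. The Beta variance is μ(1−μ)/(s+1).
So s+1 = μ(1−μ)/σ² = (0.9×0.1)/0.03804 = 0.09/0.03804 = 2.3659, giving s = 1.3659.
Then α = μs = 0.9×1.3659 = 1.229 and β = (1−μ)s = 0.1×1.3659 = 0.137.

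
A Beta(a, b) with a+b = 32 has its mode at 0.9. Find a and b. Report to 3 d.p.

For a,b>1 the mode is (a−1)/(a+b−2), so a = mode·(κ−2)+1 = 0.9×30+1 = 28.000.
And b = (1−mode)·(κ−2)+1 = 0.1×30+1 = 4.000.

a = 28.000, b = 4.000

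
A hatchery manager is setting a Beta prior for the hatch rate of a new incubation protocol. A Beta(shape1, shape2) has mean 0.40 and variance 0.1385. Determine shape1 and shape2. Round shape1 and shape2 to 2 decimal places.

shape1 = 0.29, shape2 = 0.44

Write ν = shape1+shape2; then shape1 = μν and Var = μ(1−μ)/(ν+1).
ν = μ(1−μ)/Var − 1 = 0.2400/0.1385 − 1 = 0.7329.
shape1 = 0.40·0.7329 = 0.29, shape2 = 0.60·0.7329 = 0.44.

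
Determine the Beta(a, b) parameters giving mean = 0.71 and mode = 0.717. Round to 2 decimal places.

a = 44.02, b = 17.98

Let s = a+b. Mean gives a = μs = 0.71s; mode gives (a−1)/(s−2) = 0.717.
Substituting: 0.71s − 1 = 0.717(s−2) = 0.717s − 1.434, so -0.007s = -0.434 and s = 62.0000.
Then a = 0.71×62.0000 = 44.02 and b = s−a = 17.98.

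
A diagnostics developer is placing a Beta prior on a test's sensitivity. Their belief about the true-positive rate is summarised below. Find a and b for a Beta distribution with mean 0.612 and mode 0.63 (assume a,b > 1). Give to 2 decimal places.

Let s = a+b. Mean gives a = μs = 0.612s; mode gives (a−1)/(s−2) = 0.63.
Substituting: 0.612s − 1 = 0.63(s−2) = 0.63s − 1.26, so -0.018s = -0.26 and s = 14.4444.
Then a = 0.612×14.4444 = 8.84 and b = s−a = 5.60.

a = 8.84, b = 5.60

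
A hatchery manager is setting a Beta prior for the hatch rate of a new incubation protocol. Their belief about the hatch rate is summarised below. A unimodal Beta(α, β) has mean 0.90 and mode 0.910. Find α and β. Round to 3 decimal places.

α = 73.800, β = 8.200

With s = α+β: μ = α/s and mode = (α−1)/(s−2). Eliminating α = μs,
μs − 1 = m(s−2) ⇒ s(μ−m) = 1−2m ⇒ s = -0.820/-0.010 = 82.0000.
So α = μs = 73.800, β = (1−μ)s = 8.200.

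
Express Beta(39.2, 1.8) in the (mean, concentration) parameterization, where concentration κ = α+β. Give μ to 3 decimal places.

κ = α+β = 39.2+1.8 = 41.0; μ = α/κ = 39.2/41.0 = 0.956.

μ = 0.956, κ = 41.0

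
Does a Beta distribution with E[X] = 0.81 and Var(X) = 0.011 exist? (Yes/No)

Yes

The Beta variance bound is σ² < μ(1−μ).
Here μ(1−μ) = 0.81×0.19 = 0.1539, and 0.011 < 0.1539.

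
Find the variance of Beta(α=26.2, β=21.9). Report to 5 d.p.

μ = 26.2/48.1 = 0.544699; Var = μ(1−μ)/(α+β+1) = 0.2480020/49.1 = 0.00505.

0.00505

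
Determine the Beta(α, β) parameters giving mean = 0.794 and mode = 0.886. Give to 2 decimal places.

Let s = α+β. Mean gives α = μs = 0.794s; mode gives (α−1)/(s−2) = 0.886.
Substituting: 0.794s − 1 = 0.886(s−2) = 0.886s − 1.772, so -0.092s = -0.772 and s = 8.3913.
Then α = 0.794×8.3913 = 6.66 and β = s−α = 1.73.

α = 6.66, β = 1.73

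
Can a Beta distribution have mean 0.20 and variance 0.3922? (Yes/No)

For any Beta, Var(X) < E[X]·(1−E[X]).
Here μ(1−μ) = 0.20×0.80 = 0.1600, and 0.3922 ≥ 0.1600.

No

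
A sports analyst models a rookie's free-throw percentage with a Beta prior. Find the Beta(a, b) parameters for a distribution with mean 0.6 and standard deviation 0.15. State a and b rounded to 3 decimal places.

a = 5.800, b = 3.867

First σ² = 0.0225. Setting a = μn, b = (1−μ)n with n = a+b,
μ(1−μ)/(n+1) = 0.0225 ⇒ n+1 = 0.24/0.0225 = 10.6667 ⇒ n = 9.6667.
Hence a = 0.6×9.6667 = 5.800, b = 0.4×9.6667 = 3.867.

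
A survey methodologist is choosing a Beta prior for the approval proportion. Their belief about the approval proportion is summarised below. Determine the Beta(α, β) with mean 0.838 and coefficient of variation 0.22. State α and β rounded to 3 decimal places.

α = 2.509, β = 0.485

Var = (CV·μ)² = (0.22×0.838)² = 0.033989.
α+β = μ(1−μ)/Var − 1 = 0.135756/0.033989 − 1 = 2.9942.
Thus α = 0.838·2.9942 = 2.509 and β = 0.162·2.9942 = 0.485.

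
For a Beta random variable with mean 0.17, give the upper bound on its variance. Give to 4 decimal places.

0.1411

Var = μ(1−μ)/(α+β+1), which approaches μ(1−μ) as α+β → 0.
So the supremum is μ(1−μ) = 0.17×0.83 = 0.1411.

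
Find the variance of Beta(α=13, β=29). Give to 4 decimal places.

0.0050

Var = αβ/[(α+β)²(α+β+1)] = (13×29)/(42²×43) = 377/75852 = 0.0050.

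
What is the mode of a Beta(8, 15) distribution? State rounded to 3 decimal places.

0.333

With α,β > 1, mode = (α−1)/(α+β−2) = 7/21 = 0.333.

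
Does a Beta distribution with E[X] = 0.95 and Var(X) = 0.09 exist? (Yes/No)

For any Beta, Var(X) < E[X]·(1−E[X]).
Here μ(1−μ) = 0.95×0.05 = 0.0475, and 0.09 ≥ 0.0475.

No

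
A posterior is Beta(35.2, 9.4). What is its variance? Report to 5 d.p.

μ = 35.2/44.6 = 0.789238; Var = μ(1−μ)/(α+β+1) = 0.1663416/45.6 = 0.00365.

0.00365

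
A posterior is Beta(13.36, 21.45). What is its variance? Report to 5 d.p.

0.00660

Var = αβ/[(α+β)²(α+β+1)] = (13.36×21.45)/(34.81²×35.81) = 286.5720/43392.269741 = 0.00660.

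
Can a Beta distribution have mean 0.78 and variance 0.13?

Yes

The Beta variance bound is σ² < μ(1−μ).
Here μ(1−μ) = 0.78×0.22 = 0.1716, and 0.13 < 0.1716.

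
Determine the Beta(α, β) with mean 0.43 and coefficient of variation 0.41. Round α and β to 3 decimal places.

Var = (CV·μ)² = (0.41×0.43)² = 0.031082.
α+β = μ(1−μ)/Var − 1 = 0.2451/0.031082 − 1 = 6.8857.
Thus α = 0.43·6.8857 = 2.961 and β = 0.57·6.8857 = 3.925.

α = 2.961, β = 3.925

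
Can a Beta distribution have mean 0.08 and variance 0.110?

No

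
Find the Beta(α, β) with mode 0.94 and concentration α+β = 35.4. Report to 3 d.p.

α = 32.396, β = 3.004

For α,β>1 the mode is (α−1)/(α+β−2), so α = mode·(κ−2)+1 = 0.94×33.4+1 = 32.396.
And β = (1−mode)·(κ−2)+1 = 0.06×33.4+1 = 3.004.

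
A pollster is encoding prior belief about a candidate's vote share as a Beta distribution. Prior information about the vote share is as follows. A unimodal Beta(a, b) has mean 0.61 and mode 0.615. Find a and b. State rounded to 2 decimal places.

a = 28.06, b = 17.94

With s = a+b: μ = a/s and mode = (a−1)/(s−2). Eliminating a = μs,
μs − 1 = m(s−2) ⇒ s(μ−m) = 1−2m ⇒ s = -0.230/-0.005 = 46.0000.
So a = μs = 28.06, b = (1−μ)s = 17.94.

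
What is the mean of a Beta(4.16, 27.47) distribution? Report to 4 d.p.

0.1315

The Beta mean is α/(α+β) = 4.16/(4.16+27.47) = 0.1315.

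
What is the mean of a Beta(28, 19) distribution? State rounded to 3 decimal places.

0.596

The Beta mean is α/(α+β) = 28/(28+19) = 0.596.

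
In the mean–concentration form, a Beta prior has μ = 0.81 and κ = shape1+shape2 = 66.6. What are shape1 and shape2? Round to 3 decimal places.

shape1 = μκ = 0.81×66.6 = 53.946 and shape2 = (1−μ)κ = 0.19×66.6 = 12.654.

shape1 = 53.946, shape2 = 12.654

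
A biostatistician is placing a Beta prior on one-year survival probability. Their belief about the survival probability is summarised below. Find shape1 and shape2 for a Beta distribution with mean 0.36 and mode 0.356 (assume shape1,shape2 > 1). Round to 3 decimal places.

Let s = shape1+shape2. Mean gives shape1 = μs = 0.36s; mode gives (shape1−1)/(s−2) = 0.356.
Substituting: 0.36s − 1 = 0.356(s−2) = 0.356s − 0.712, so 0.004s = 0.288 and s = 72.0000.
Then shape1 = 0.36×72.0000 = 25.920 and shape2 = s−shape1 = 46.080.

shape1 = 25.920, shape2 = 46.080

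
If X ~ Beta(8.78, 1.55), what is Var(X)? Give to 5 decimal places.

0.01126

α+β = 10.33 and αβ = 13.6090, so Var = αβ/[(α+β)²(α+β+1)] = 13.6090/1209.011837 = 0.01126.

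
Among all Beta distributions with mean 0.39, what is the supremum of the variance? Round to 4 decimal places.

0.2379

For fixed mean μ the Beta variance is μ(1−μ)/(α+β+1), increasing as α+β decreases.
Its least upper bound (not attained) is μ(1−μ) = 0.39·0.61 = 0.2379.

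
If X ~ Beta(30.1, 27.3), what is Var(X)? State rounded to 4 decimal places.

0.0043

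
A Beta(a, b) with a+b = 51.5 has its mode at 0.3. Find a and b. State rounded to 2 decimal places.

a = 15.85, b = 35.65

Since the density peak of Beta(a,b) is at (a−1)/(a+b−2),
a = 1 + 0.3(51.5−2) = 15.85 and b = 51.5 − 15.85 = 35.65.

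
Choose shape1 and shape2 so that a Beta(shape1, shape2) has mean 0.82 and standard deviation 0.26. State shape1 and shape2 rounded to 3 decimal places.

shape1 = 0.970, shape2 = 0.213

Variance = 0.26² = 0.0676. The moment-matching identity shape1+shape2 = μ(1−μ)/Var − 1 gives
shape1+shape2 = 0.1476/0.0676 − 1 = 1.1834, so shape1 = μ·1.1834 = 0.970 and shape2 = (1−μ)·1.1834 = 0.213.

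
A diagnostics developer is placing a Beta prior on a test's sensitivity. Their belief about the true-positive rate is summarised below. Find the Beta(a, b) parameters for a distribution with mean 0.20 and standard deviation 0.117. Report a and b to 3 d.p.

σ² = 0.117² = 0.013689.
With s = a+b, Var = μ(1−μ)/(s+1), so s+1 = (0.20×0.80)/0.013689 = 11.6882 and s = 10.6882.
a = μs = 2.138, b = (1−μ)s = 8.551.

a = 2.138, b = 8.551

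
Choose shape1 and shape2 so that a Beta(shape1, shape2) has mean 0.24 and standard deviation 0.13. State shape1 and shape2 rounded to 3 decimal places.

shape1 = 2.350, shape2 = 7.443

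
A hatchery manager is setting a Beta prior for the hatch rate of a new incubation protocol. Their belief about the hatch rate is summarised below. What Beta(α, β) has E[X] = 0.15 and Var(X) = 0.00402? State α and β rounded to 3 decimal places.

α = 4.607, β = 26.109

By moment matching, α+β = μ(1−μ)/σ² − 1 = (0.15·0.85)/0.00402 − 1 = 31.7164 − 1 = 30.7164.
Since α/(α+β) = μ, α = 0.15·30.7164 = 4.607 and β = 0.85·30.7164 = 26.109.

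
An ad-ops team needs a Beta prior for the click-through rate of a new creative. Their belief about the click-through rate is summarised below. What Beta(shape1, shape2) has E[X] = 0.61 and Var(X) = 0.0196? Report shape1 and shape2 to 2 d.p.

By moment matching, shape1+shape2 = μ(1−μ)/σ² − 1 = (0.61·0.39)/0.0196 − 1 = 12.1378 − 1 = 11.1378.
Since shape1/(shape1+shape2) = μ, shape1 = 0.61·11.1378 = 6.79 and shape2 = 0.39·11.1378 = 4.34.

shape1 = 6.79, shape2 = 4.34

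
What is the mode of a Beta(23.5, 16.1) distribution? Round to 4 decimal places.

With α,β > 1, mode = (α−1)/(α+β−2) = 22.5/37.6 = 0.5984.

0.5984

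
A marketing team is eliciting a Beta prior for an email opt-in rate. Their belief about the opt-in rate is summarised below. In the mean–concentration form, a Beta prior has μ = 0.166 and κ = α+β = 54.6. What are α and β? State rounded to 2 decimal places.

α = μκ = 0.166×54.6 = 9.06 and β = (1−μ)κ = 0.834×54.6 = 45.54.

α = 9.06, β = 45.54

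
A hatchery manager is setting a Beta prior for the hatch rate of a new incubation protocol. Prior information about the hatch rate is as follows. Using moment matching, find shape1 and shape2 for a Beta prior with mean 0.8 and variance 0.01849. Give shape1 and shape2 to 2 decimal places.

Write ν = shape1+shape2; then shape1 = μν and Var = μ(1−μ)/(ν+1).
ν = μ(1−μ)/Var − 1 = 0.16/0.01849 − 1 = 7.6533.
shape1 = 0.8·7.6533 = 6.12, shape2 = 0.2·7.6533 = 1.53.

shape1 = 6.12, shape2 = 1.53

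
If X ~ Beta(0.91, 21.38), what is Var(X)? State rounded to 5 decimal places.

0.00168

α+β = 22.29 and αβ = 19.4558, so Var = αβ/[(α+β)²(α+β+1)] = 19.4558/11571.499089 = 0.00168.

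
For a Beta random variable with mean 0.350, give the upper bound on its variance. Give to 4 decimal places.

0.2275

Var = μ(1−μ)/(α+β+1), which approaches μ(1−μ) as α+β → 0.
So the supremum is μ(1−μ) = 0.350×0.650 = 0.2275.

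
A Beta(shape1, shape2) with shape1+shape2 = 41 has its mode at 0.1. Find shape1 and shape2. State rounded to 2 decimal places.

shape1 = 4.90, shape2 = 36.10

Since the density peak of Beta(shape1,shape2) is at (shape1−1)/(shape1+shape2−2),
shape1 = 1 + 0.1(41−2) = 4.90 and shape2 = 41 − 4.90 = 36.10.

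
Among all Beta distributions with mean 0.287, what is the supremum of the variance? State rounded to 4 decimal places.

0.2046

For fixed mean μ the Beta variance is μ(1−μ)/(α+β+1), increasing as α+β decreases.
Its least upper bound (not attained) is μ(1−μ) = 0.287·0.713 = 0.2046.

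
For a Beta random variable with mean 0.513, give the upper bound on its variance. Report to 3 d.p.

Var = μ(1−μ)/(α+β+1), which approaches μ(1−μ) as α+β → 0.
So the supremum is μ(1−μ) = 0.513×0.487 = 0.250.

0.250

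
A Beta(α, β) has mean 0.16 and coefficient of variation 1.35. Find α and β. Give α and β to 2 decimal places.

σ = CV·μ = 1.35×0.16 = 0.21600, so σ² = 0.046656.
s+1 = μ(1−μ)/σ² = 0.1344/0.046656 = 2.8807, so s = α+β = 1.8807.
α = μs = 0.30, β = (1−μ)s = 1.58.

α = 0.30, β = 1.58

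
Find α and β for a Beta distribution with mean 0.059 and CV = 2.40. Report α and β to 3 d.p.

Var = (CV·μ)² = (2.40×0.059)² = 0.020051.
α+β = μ(1−μ)/Var − 1 = 0.055519/0.020051 − 1 = 1.7690.
Thus α = 0.059·1.7690 = 0.104 and β = 0.941·1.7690 = 1.665.

α = 0.104, β = 1.665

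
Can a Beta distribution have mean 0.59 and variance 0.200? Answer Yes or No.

The Beta variance bound is σ² < μ(1−μ).
Here μ(1−μ) = 0.59×0.41 = 0.2419, and 0.200 < 0.2419.

Yes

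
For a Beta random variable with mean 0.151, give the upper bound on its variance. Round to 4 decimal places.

0.1282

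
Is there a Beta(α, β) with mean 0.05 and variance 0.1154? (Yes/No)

No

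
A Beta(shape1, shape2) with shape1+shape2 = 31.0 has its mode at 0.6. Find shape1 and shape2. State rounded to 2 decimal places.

Since the density peak of Beta(shape1,shape2) is at (shape1−1)/(shape1+shape2−2),
shape1 = 1 + 0.6(31.0−2) = 18.40 and shape2 = 31.0 − 18.40 = 12.60.

shape1 = 18.40, shape2 = 12.60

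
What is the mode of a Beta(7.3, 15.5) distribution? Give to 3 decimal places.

0.303

With α,β > 1, mode = (α−1)/(α+β−2) = 6.3/20.8 = 0.303.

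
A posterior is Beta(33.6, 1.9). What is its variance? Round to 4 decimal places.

α+β = 35.5 and αβ = 63.84, so Var = αβ/[(α+β)²(α+β+1)] = 63.84/45999.125 = 0.0014.

0.0014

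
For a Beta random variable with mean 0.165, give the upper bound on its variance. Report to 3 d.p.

0.138

For fixed mean μ the Beta variance is μ(1−μ)/(α+β+1), increasing as α+β decreases.
Its least upper bound (not attained) is μ(1−μ) = 0.165·0.835 = 0.138.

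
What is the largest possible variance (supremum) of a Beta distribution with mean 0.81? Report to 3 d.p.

0.154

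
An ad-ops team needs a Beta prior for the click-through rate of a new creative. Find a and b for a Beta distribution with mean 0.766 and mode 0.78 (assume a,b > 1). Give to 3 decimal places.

a = 30.640, b = 9.360

Let s = a+b. Mean gives a = μs = 0.766s; mode gives (a−1)/(s−2) = 0.78.
Substituting: 0.766s − 1 = 0.78(s−2) = 0.78s − 1.56, so -0.014s = -0.56 and s = 40.0000.
Then a = 0.766×40.0000 = 30.640 and b = s−a = 9.360.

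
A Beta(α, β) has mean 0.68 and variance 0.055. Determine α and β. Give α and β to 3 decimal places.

Let s = α+β. The Beta variance is μ(1−μ)/(s+1).
So s+1 = μ(1−μ)/σ² = (0.68×0.32)/0.055 = 0.2176/0.055 = 3.9564, giving s = 2.9564.
Then α = μs = 0.68×2.9564 = 2.010 and β = (1−μ)s = 0.32×2.9564 = 0.946.

α = 2.010, β = 0.946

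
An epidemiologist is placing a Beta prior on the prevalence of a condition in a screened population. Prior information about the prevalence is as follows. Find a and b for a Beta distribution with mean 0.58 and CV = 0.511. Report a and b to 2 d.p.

σ = CV·μ = 0.511×0.58 = 0.29638, so σ² = 0.087841.
s+1 = μ(1−μ)/σ² = 0.2436/0.087841 = 2.7732, so s = a+b = 1.7732.
a = μs = 1.03, b = (1−μ)s = 0.74.

a = 1.03, b = 0.74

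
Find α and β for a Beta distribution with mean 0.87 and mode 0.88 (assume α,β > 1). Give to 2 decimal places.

With s = α+β: μ = α/s and mode = (α−1)/(s−2). Eliminating α = μs,
μs − 1 = m(s−2) ⇒ s(μ−m) = 1−2m ⇒ s = -0.76/-0.01 = 76.0000.
So α = μs = 66.12, β = (1−μ)s = 9.88.

α = 66.12, β = 9.88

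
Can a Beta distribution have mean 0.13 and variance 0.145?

No

For any Beta, Var(X) < E[X]·(1−E[X]).
Here μ(1−μ) = 0.13×0.87 = 0.1131, and 0.145 ≥ 0.1131.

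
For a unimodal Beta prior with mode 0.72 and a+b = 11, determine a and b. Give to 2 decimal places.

For a,b>1 the mode is (a−1)/(a+b−2), so a = mode·(κ−2)+1 = 0.72×9+1 = 7.48.
And b = (1−mode)·(κ−2)+1 = 0.28×9+1 = 3.52.

a = 7.48, b = 3.52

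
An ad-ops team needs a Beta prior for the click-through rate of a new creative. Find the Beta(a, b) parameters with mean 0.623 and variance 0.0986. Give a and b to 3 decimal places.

a = 0.861, b = 0.521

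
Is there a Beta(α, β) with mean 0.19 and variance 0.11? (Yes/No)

Yes

A Beta with mean μ has variance μ(1−μ)/(α+β+1) < μ(1−μ).
Here μ(1−μ) = 0.19×0.81 = 0.1539, and 0.11 < 0.1539.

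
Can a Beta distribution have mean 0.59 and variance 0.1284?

Yes

For any Beta, Var(X) < E[X]·(1−E[X]).
Here μ(1−μ) = 0.59×0.41 = 0.2419, and 0.1284 < 0.2419.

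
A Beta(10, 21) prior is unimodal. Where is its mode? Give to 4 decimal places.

0.3103

With α,β > 1, mode = (α−1)/(α+β−2) = 9/29 = 0.3103.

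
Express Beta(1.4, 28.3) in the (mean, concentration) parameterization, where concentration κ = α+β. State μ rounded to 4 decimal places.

μ = 0.0471, κ = 29.7

κ = α+β = 1.4+28.3 = 29.7; μ = α/κ = 1.4/29.7 = 0.0471.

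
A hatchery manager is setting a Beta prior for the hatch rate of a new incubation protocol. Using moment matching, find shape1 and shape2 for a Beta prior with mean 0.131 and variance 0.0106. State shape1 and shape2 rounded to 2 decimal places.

shape1 = 1.28, shape2 = 8.46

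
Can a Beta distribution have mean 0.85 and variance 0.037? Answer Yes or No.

Yes

The Beta variance bound is σ² < μ(1−μ).
Here μ(1−μ) = 0.85×0.15 = 0.1275, and 0.037 < 0.1275.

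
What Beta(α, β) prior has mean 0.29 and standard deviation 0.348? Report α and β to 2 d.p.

First σ² = 0.121104. Setting α = μn, β = (1−μ)n with n = α+β,
μ(1−μ)/(n+1) = 0.121104 ⇒ n+1 = 0.2059/0.121104 = 1.7002 ⇒ n = 0.7002.
Hence α = 0.29×0.7002 = 0.20, β = 0.71×0.7002 = 0.50.

α = 0.20, β = 0.50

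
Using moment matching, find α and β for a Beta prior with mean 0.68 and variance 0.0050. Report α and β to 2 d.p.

Write ν = α+β; then α = μν and Var = μ(1−μ)/(ν+1).
ν = μ(1−μ)/Var − 1 = 0.2176/0.0050 − 1 = 42.5200.
α = 0.68·42.5200 = 28.91, β = 0.32·42.5200 = 13.61.

α = 28.91, β = 13.61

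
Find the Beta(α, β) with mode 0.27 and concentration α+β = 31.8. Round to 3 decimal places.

Since the density peak of Beta(α,β) is at (α−1)/(α+β−2),
α = 1 + 0.27(31.8−2) = 9.046 and β = 31.8 − 9.046 = 22.754.

α = 9.046, β = 22.754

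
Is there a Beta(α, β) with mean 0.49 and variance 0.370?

No

A Beta with mean μ has variance μ(1−μ)/(α+β+1) < μ(1−μ).
Here μ(1−μ) = 0.49×0.51 = 0.2499, and 0.370 ≥ 0.2499.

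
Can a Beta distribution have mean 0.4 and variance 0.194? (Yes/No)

For any Beta, Var(X) < E[X]·(1−E[X]).
Here μ(1−μ) = 0.4×0.6 = 0.24, and 0.194 < 0.24.

Yes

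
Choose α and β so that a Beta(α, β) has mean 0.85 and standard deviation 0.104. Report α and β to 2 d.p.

α = 9.17, β = 1.62

Variance = 0.104² = 0.010816. The moment-matching identity α+β = μ(1−μ)/Var − 1 gives
α+β = 0.1275/0.010816 − 1 = 10.7881, so α = μ·10.7881 = 9.17 and β = (1−μ)·10.7881 = 1.62.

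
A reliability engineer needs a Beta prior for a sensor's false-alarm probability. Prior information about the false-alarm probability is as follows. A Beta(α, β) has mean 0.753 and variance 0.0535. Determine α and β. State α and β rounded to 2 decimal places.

α = 1.86, β = 0.61

Let s = α+β. The Beta variance is μ(1−μ)/(s+1).
So s+1 = μ(1−μ)/σ² = (0.753×0.247)/0.0535 = 0.185991/0.0535 = 3.4765, giving s = 2.4765.
Then α = μs = 0.753×2.4765 = 1.86 and β = (1−μ)s = 0.247×2.4765 = 0.61.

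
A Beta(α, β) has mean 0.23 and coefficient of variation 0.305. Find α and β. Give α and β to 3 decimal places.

α = 8.047, β = 26.941

Var = (CV·μ)² = (0.305×0.23)² = 0.004921.
α+β = μ(1−μ)/Var − 1 = 0.1771/0.004921 − 1 = 34.9885.
Thus α = 0.23·34.9885 = 8.047 and β = 0.77·34.9885 = 26.941.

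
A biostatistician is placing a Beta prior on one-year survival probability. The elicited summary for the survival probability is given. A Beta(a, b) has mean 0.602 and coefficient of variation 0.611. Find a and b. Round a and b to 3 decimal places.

a = 0.464, b = 0.307

σ = CV·μ = 0.611×0.602 = 0.36782, so σ² = 0.135293.
s+1 = μ(1−μ)/σ² = 0.239596/0.135293 = 1.7709, so s = a+b = 0.7709.
a = μs = 0.464, b = (1−μ)s = 0.307.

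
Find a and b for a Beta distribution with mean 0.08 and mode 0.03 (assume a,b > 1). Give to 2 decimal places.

a = 1.50, b = 17.30

With s = a+b: μ = a/s and mode = (a−1)/(s−2). Eliminating a = μs,
μs − 1 = m(s−2) ⇒ s(μ−m) = 1−2m ⇒ s = 0.94/0.05 = 18.8000.
So a = μs = 1.50, b = (1−μ)s = 17.30.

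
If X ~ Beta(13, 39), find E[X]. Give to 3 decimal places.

0.250

E[X] = α/(α+β) = 13/52 = 0.250.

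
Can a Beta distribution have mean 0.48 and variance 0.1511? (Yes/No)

The Beta variance bound is σ² < μ(1−μ).
Here μ(1−μ) = 0.48×0.52 = 0.2496, and 0.1511 < 0.2496.

Yes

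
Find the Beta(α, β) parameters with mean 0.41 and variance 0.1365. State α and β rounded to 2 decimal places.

By moment matching, α+β = μ(1−μ)/σ² − 1 = (0.41·0.59)/0.1365 − 1 = 1.7722 − 1 = 0.7722.
Since α/(α+β) = μ, α = 0.41·0.7722 = 0.32 and β = 0.59·0.7722 = 0.46.

α = 0.32, β = 0.46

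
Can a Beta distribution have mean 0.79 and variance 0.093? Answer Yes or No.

Yes

A Beta with mean μ has variance μ(1−μ)/(α+β+1) < μ(1−μ).
Here μ(1−μ) = 0.79×0.21 = 0.1659, and 0.093 < 0.1659.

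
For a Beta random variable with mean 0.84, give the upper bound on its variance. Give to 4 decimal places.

Var = μ(1−μ)/(α+β+1), which approaches μ(1−μ) as α+β → 0.
So the supremum is μ(1−μ) = 0.84×0.16 = 0.1344.

0.1344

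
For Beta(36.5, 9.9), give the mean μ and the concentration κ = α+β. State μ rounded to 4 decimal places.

μ = 0.7866, κ = 46.4

κ = α+β = 36.5+9.9 = 46.4; μ = α/κ = 36.5/46.4 = 0.7866.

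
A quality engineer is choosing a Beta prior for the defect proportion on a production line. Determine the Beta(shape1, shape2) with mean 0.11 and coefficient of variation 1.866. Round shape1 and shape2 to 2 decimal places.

shape1 = 0.15, shape2 = 1.18

Var = (CV·μ)² = (1.866×0.11)² = 0.042132.
shape1+shape2 = μ(1−μ)/Var − 1 = 0.0979/0.042132 − 1 = 1.3237.
Thus shape1 = 0.11·1.3237 = 0.15 and shape2 = 0.89·1.3237 = 1.18.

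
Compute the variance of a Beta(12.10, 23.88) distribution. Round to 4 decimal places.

0.0060

μ = 12.10/35.98 = 0.336298; Var = μ(1−μ)/(α+β+1) = 0.2232016/36.98 = 0.0060.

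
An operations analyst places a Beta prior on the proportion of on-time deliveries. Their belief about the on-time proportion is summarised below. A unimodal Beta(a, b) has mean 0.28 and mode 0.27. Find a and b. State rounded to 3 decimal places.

a = 12.880, b = 33.120

With s = a+b: μ = a/s and mode = (a−1)/(s−2). Eliminating a = μs,
μs − 1 = m(s−2) ⇒ s(μ−m) = 1−2m ⇒ s = 0.46/0.01 = 46.0000.
So a = μs = 12.880, b = (1−μ)s = 33.120.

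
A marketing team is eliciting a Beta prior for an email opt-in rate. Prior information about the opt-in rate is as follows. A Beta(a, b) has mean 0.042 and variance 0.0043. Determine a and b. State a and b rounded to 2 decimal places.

a = 0.35, b = 8.01

By moment matching, a+b = μ(1−μ)/σ² − 1 = (0.042·0.958)/0.0043 − 1 = 9.3572 − 1 = 8.3572.
Since a/(a+b) = μ, a = 0.042·8.3572 = 0.35 and b = 0.958·8.3572 = 8.01.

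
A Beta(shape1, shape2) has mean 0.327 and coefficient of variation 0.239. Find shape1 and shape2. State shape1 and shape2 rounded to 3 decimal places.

Var = (CV·μ)² = (0.239×0.327)² = 0.006108.
shape1+shape2 = μ(1−μ)/Var − 1 = 0.220071/0.006108 − 1 = 35.0306.
Thus shape1 = 0.327·35.0306 = 11.455 and shape2 = 0.673·35.0306 = 23.576.

shape1 = 11.455, shape2 = 23.576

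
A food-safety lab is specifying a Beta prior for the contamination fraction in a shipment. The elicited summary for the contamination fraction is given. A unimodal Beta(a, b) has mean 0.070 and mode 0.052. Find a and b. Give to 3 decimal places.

a = 3.484, b = 46.293

With s = a+b: μ = a/s and mode = (a−1)/(s−2). Eliminating a = μs,
μs − 1 = m(s−2) ⇒ s(μ−m) = 1−2m ⇒ s = 0.896/0.018 = 49.7778.
So a = μs = 3.484, b = (1−μ)s = 46.293.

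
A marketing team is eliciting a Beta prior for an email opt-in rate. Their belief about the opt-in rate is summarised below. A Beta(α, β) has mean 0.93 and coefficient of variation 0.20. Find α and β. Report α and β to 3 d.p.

Var = (CV·μ)² = (0.20×0.93)² = 0.034596.
α+β = μ(1−μ)/Var − 1 = 0.0651/0.034596 − 1 = 0.8817.
Thus α = 0.93·0.8817 = 0.820 and β = 0.07·0.8817 = 0.062.

α = 0.820, β = 0.062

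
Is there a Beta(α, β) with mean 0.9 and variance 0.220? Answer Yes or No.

No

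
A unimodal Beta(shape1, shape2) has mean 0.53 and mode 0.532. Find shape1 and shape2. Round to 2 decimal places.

Let s = shape1+shape2. Mean gives shape1 = μs = 0.53s; mode gives (shape1−1)/(s−2) = 0.532.
Substituting: 0.53s − 1 = 0.532(s−2) = 0.532s − 1.064, so -0.002s = -0.064 and s = 32.0000.
Then shape1 = 0.53×32.0000 = 16.96 and shape2 = s−shape1 = 15.04.

shape1 = 16.96, shape2 = 15.04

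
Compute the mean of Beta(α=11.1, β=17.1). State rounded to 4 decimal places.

0.3936

E[X] = α/(α+β) = 11.1/28.2 = 0.3936.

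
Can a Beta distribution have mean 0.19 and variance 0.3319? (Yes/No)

For any Beta, Var(X) < E[X]·(1−E[X]).
Here μ(1−μ) = 0.19×0.81 = 0.1539, and 0.3319 ≥ 0.1539.

No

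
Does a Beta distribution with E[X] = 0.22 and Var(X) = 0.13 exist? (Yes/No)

The Beta variance bound is σ² < μ(1−μ).
Here μ(1−μ) = 0.22×0.78 = 0.1716, and 0.13 < 0.1716.

Yes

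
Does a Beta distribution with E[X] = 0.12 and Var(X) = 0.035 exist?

Yes

A Beta with mean μ has variance μ(1−μ)/(α+β+1) < μ(1−μ).
Here μ(1−μ) = 0.12×0.88 = 0.1056, and 0.035 < 0.1056.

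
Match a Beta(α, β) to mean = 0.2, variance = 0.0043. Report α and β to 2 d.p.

By moment matching, α+β = μ(1−μ)/σ² − 1 = (0.2·0.8)/0.0043 − 1 = 37.2093 − 1 = 36.2093.
Since α/(α+β) = μ, α = 0.2·36.2093 = 7.24 and β = 0.8·36.2093 = 28.97.

α = 7.24, β = 28.97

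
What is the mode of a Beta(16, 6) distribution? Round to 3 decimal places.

0.750

The density x^(α−1)(1−x)^(β−1) is maximised at (α−1)/(α+β−2) = 15/20 = 0.750.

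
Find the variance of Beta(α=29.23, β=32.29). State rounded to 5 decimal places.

0.00399

Var = αβ/[(α+β)²(α+β+1)] = (29.23×32.29)/(61.52²×62.52) = 943.8367/236620.094208 = 0.00399.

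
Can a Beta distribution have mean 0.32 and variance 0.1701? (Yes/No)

Yes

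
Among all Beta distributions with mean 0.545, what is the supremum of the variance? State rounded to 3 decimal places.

0.248

For fixed mean μ the Beta variance is μ(1−μ)/(α+β+1), increasing as α+β decreases.
Its least upper bound (not attained) is μ(1−μ) = 0.545·0.455 = 0.248.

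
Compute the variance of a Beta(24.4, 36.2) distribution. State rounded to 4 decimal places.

μ = 24.4/60.6 = 0.402640; Var = μ(1−μ)/(α+β+1) = 0.2405211/61.6 = 0.0039.

0.0039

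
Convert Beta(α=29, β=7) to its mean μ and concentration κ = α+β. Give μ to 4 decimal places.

κ = α+β = 29+7 = 36; μ = α/κ = 29/36 = 0.8056.

μ = 0.8056, κ = 36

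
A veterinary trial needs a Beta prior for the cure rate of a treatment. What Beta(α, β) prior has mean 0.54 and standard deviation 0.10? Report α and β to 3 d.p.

α = 12.874, β = 10.966

σ² = 0.10² = 0.0100.
With s = α+β, Var = μ(1−μ)/(s+1), so s+1 = (0.54×0.46)/0.0100 = 24.8400 and s = 23.8400.
α = μs = 12.874, β = (1−μ)s = 10.966.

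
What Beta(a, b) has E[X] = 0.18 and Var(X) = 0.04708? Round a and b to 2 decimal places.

a = 0.38, b = 1.75

Let s = a+b. The Beta variance is μ(1−μ)/(s+1).
So s+1 = μ(1−μ)/σ² = (0.18×0.82)/0.04708 = 0.1476/0.04708 = 3.1351, giving s = 2.1351.
Then a = μs = 0.18×2.1351 = 0.38 and b = (1−μ)s = 0.82×2.1351 = 1.75.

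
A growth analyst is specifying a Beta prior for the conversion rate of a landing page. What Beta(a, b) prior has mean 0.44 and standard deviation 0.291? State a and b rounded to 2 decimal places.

Variance = 0.291² = 0.084681. The moment-matching identity a+b = μ(1−μ)/Var − 1 gives
a+b = 0.2464/0.084681 − 1 = 1.9097, so a = μ·1.9097 = 0.84 and b = (1−μ)·1.9097 = 1.07.

a = 0.84, b = 1.07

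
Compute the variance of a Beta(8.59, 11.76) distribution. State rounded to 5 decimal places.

α+β = 20.35 and αβ = 101.0184, so Var = αβ/[(α+β)²(α+β+1)] = 101.0184/8841.515375 = 0.01143.

0.01143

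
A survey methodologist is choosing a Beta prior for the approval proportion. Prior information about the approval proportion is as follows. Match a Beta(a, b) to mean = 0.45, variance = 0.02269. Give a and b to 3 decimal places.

a = 4.459, b = 5.449

By moment matching, a+b = μ(1−μ)/σ² − 1 = (0.45·0.55)/0.02269 − 1 = 10.9079 − 1 = 9.9079.
Since a/(a+b) = μ, a = 0.45·9.9079 = 4.459 and b = 0.55·9.9079 = 5.449.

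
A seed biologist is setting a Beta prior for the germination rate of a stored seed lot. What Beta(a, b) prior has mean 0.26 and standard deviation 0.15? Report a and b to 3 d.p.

a = 1.963, b = 5.588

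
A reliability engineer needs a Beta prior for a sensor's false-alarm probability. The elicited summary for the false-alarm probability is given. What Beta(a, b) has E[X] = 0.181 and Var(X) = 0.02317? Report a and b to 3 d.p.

a = 0.977, b = 4.421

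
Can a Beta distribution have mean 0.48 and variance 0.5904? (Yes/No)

No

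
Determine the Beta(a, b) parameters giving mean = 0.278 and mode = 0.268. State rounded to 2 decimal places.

a = 12.90, b = 33.50

With s = a+b: μ = a/s and mode = (a−1)/(s−2). Eliminating a = μs,
μs − 1 = m(s−2) ⇒ s(μ−m) = 1−2m ⇒ s = 0.464/0.010 = 46.4000.
So a = μs = 12.90, b = (1−μ)s = 33.50.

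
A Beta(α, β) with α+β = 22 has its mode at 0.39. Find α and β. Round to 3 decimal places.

Mode = (α−1)/(κ−2) with κ = α+β, so α−1 = 0.39·20 = 7.800.
α = 8.800; β = κ − α = 13.200.

α = 8.800, β = 13.200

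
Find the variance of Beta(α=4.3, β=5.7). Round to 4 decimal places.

α+β = 10.0 and αβ = 24.51, so Var = αβ/[(α+β)²(α+β+1)] = 24.51/1100.000 = 0.0223.

0.0223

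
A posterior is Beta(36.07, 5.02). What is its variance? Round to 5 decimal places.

μ = 36.07/41.09 = 0.877829; Var = μ(1−μ)/(α+β+1) = 0.1072451/42.09 = 0.00255.

0.00255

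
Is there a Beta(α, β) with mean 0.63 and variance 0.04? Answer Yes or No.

The Beta variance bound is σ² < μ(1−μ).
Here μ(1−μ) = 0.63×0.37 = 0.2331, and 0.04 < 0.2331.

Yes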